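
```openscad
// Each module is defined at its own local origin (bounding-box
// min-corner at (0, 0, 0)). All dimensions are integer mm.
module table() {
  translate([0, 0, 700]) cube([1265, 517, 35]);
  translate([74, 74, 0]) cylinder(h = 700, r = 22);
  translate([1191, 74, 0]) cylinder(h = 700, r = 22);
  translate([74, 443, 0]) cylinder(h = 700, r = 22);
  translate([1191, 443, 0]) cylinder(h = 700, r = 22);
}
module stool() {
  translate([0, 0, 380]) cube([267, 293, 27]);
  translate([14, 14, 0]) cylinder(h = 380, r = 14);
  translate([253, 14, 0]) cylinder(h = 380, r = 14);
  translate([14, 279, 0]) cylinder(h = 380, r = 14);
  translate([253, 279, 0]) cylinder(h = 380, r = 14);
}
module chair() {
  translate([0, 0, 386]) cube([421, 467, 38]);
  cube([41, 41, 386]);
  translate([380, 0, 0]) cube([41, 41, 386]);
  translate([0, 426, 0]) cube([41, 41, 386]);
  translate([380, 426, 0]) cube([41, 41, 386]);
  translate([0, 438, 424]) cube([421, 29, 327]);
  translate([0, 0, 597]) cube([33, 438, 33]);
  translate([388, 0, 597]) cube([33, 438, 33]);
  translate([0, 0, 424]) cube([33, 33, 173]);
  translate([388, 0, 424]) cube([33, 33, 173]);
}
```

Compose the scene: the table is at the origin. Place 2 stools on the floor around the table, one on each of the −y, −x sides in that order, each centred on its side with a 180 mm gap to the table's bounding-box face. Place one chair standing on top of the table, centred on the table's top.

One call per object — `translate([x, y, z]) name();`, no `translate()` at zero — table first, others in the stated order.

table();
translate([499, -473, 0]) stool();
translate([-447, 112, 0]) stool();
translate([422, 25, 735]) chair();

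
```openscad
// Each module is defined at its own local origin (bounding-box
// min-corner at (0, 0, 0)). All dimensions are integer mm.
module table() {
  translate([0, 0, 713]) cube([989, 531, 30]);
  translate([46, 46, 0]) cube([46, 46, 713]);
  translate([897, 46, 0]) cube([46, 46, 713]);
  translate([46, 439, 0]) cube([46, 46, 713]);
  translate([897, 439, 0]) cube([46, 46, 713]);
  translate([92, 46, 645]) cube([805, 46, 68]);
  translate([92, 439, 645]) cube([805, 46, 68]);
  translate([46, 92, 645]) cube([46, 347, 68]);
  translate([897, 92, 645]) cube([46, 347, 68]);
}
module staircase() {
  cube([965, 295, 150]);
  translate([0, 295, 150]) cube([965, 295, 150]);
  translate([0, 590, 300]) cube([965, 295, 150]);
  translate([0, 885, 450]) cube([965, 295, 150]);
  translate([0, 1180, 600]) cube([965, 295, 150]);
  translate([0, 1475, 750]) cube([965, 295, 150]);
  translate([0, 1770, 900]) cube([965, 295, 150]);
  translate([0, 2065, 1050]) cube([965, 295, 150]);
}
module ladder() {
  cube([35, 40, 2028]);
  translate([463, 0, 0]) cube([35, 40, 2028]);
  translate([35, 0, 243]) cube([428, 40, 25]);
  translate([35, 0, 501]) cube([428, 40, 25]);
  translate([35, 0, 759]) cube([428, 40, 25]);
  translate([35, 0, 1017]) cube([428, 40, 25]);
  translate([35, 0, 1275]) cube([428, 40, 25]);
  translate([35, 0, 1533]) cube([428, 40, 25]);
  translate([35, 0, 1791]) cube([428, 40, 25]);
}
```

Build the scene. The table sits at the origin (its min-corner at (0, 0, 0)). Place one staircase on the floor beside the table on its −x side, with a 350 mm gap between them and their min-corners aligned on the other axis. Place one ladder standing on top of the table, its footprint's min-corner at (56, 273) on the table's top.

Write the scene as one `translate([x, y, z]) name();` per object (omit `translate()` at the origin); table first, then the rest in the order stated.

table();
translate([-1315, 0, 0]) staircase();
translate([56, 273, 743]) ladder();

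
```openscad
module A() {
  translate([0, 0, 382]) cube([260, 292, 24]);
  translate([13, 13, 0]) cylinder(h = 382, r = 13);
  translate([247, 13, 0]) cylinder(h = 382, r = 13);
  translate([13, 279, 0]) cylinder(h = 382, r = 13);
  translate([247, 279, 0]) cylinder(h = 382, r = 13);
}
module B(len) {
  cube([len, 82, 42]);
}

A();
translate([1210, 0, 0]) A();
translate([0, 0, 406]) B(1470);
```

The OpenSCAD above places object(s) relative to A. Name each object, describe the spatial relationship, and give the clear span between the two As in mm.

A is a stool. B is a beam. A beam spans the tops of two stools. The clear span between the two stools is 950 mm.

Second stool starts at x = 1210; first ends at x = 260; clear span = 1210 − 260 = 950 mm.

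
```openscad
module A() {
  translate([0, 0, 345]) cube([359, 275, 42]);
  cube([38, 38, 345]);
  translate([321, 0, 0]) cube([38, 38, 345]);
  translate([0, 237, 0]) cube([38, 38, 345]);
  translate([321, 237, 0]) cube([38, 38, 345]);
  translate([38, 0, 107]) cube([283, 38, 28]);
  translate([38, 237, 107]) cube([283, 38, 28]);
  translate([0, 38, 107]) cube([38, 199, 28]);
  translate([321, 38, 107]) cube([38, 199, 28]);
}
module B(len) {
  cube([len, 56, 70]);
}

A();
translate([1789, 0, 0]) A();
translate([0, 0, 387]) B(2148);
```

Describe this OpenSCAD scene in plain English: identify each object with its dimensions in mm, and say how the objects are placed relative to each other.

A is a simple wooden stool: a rectangular seat 359 mm (x) by 275 mm (y), 42 mm thick, top face at z = 387 mm, on four square legs, each 38×38 mm in cross-section. The legs rest on z = 0, each flush with a corner of the seat. Four stretchers, 38 mm wide and 28 mm tall, connect adjacent legs with their undersides at z = 107 mm, each running between the inner faces of the legs it joins and aligned with the legs' outer faces on the other axis.

B is a rectangular beam 2148 mm long (x), 56 mm deep (y), 70 mm thick (z).

The beam spans the tops of two stools placed 1430 mm apart, resting at z = 387 mm.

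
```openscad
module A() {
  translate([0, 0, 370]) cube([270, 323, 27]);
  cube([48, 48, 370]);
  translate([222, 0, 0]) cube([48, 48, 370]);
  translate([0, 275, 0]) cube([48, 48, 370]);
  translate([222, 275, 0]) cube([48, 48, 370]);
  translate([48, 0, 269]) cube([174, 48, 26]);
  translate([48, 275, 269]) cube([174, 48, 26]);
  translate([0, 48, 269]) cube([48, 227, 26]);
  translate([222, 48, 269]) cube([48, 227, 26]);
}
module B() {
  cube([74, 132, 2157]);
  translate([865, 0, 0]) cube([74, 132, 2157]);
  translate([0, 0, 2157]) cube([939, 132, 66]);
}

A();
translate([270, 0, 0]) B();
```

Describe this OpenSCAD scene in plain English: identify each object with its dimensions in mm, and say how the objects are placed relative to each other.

A is a simple wooden stool: a rectangular seat 270 mm (x) by 323 mm (y), 27 mm thick, top face at z = 397 mm, on four square legs, each 48×48 mm in cross-section. The legs rest on z = 0, each flush with a corner of the seat. Four stretchers, 48 mm wide and 26 mm tall, connect adjacent legs with their undersides at z = 269 mm, each running between the inner faces of the legs it joins and aligned with the legs' outer faces on the other axis.

B is a door frame. The clear opening is 791 mm wide and 2157 mm high. Two 74 mm wide jambs, 132 mm deep, stand either side of the opening from the floor to the top of the opening. A 66 mm thick head sits across the top of both jambs, spanning the full outside width of the frame.

The door frame is against the stool's +x side, with their −y faces flush.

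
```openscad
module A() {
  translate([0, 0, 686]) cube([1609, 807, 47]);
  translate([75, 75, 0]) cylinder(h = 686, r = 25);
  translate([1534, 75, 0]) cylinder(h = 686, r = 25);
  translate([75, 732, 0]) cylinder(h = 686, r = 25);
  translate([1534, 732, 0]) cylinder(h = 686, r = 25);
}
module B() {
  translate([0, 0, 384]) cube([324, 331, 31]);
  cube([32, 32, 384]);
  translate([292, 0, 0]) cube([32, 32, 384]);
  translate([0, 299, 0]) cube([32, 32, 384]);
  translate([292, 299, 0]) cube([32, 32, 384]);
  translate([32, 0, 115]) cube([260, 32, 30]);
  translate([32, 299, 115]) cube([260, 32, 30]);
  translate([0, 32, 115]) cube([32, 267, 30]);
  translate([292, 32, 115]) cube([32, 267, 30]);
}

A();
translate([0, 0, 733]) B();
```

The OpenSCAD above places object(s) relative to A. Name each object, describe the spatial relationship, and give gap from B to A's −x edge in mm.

A is a table. B is a stool. The stool is on top of the table. The gap from the stool to the table's −x edge is 0 mm.

The stool's min-x is at 0; the table's min-x is 0; gap = 0 mm.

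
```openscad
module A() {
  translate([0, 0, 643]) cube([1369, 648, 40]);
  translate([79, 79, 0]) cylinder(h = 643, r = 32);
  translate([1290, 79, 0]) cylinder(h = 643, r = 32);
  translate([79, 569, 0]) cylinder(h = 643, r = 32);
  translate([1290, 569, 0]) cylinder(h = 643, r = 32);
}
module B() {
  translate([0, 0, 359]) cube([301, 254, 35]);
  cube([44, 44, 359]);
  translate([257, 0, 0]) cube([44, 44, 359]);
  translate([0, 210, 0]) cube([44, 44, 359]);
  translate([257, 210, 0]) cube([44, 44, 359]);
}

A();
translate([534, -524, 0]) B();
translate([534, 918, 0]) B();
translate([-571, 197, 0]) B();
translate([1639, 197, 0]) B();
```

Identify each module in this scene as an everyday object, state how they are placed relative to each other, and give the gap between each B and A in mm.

Each stool's nearest face is 270 mm from the table's bounding box.

A is a table. B is a stool. Four stools sit around the table at the −y, +y, −x, +x sides. The gap between each stool and the table is 270 mm.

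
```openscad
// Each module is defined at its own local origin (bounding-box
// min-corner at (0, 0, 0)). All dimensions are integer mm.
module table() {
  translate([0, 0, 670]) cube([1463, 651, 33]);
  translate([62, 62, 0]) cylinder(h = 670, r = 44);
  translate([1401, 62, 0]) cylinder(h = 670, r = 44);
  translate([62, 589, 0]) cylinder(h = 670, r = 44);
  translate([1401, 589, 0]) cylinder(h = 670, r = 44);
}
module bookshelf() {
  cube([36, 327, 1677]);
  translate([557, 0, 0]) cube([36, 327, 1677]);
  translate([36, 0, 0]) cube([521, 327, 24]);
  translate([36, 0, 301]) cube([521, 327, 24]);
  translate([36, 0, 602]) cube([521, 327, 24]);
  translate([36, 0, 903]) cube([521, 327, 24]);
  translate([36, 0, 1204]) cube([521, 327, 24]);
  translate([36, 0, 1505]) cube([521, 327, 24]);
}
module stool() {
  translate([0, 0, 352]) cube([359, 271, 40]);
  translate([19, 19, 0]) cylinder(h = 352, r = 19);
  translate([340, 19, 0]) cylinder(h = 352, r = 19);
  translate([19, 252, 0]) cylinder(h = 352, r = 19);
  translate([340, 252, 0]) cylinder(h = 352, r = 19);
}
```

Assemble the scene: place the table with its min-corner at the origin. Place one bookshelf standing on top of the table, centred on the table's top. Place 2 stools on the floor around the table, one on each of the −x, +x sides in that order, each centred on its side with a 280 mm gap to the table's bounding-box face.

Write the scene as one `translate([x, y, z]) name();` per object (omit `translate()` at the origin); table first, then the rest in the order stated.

table();
translate([435, 162, 703]) bookshelf();
translate([-639, 190, 0]) stool();
translate([1743, 190, 0]) stool();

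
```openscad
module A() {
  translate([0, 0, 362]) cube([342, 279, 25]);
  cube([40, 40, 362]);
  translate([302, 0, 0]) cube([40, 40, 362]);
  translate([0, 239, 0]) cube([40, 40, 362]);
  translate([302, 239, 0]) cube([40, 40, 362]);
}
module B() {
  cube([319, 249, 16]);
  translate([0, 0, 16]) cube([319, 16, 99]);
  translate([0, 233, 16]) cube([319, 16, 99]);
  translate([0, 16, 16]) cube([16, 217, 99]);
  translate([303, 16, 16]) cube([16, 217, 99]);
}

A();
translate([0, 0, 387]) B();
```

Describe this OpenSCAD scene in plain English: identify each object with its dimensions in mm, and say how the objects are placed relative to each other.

A is a four-legged stool. The seat is 342×279 mm, 25 mm thick, top at z = 387 mm. It stands on four square legs, each 40×40 mm in cross-section, from z = 0 to the seat underside, each flush with a corner of the seat.

B is an open-topped rectangular box: outside dimensions 319×249×115 mm, with a uniform wall and base thickness of 16 mm. The base is a full 319×249 slab on the floor; four walls sit on top of the base. The front and back walls (the −y and +y sides) span the full width; the two side walls fit between them.

The open box is on top of the stool.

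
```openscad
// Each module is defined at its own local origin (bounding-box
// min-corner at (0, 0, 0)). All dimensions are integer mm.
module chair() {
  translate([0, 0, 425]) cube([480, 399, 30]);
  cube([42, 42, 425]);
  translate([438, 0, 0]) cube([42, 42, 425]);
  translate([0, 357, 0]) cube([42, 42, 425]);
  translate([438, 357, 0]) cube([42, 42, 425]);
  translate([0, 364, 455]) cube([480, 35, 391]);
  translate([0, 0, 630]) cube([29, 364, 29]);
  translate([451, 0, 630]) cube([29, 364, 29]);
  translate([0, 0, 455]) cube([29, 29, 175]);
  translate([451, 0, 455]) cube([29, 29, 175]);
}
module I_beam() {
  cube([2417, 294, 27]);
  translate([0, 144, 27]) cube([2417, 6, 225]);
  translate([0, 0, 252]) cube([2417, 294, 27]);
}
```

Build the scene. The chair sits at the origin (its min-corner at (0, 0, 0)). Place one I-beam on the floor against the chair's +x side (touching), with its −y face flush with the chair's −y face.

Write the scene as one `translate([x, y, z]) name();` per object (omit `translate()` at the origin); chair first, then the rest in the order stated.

chair();
translate([480, 0, 0]) I_beam();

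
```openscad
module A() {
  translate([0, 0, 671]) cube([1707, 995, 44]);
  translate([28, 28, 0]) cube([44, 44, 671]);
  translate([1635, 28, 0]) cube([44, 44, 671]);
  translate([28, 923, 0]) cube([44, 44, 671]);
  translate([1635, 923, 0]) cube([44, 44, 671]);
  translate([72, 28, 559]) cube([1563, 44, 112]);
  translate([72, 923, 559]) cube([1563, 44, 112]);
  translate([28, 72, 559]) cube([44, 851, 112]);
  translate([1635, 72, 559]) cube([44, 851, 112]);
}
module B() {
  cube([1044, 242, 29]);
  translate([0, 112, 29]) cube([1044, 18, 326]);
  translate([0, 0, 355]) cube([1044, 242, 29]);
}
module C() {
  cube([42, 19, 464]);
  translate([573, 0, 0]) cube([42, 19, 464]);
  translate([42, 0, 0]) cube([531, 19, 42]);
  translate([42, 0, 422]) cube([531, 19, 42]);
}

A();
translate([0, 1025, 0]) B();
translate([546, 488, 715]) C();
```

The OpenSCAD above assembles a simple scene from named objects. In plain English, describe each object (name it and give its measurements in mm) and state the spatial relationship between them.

A is a table: top 1707 mm (x) × 995 mm (y), 44 mm thick, upper face at z = 715 mm, on four 44×44 mm square legs, each inset 28 mm from the nearest pair of top edges, running from z = 0 to the bottom of the top. Four apron rails, 44 mm thick and 112 mm tall, run between adjacent legs with their top edges flush with the underside of the top and their outer faces flush with the legs' outer faces.

B is an I-beam lying along x, 1044 mm long. Overall section height 384 mm. Two flanges 242 mm wide (y) and 29 mm thick, one on the floor and one at the top; a web 18 mm thick runs between them, centred on the flange width.

C is a picture frame with a 531×380 mm rectangular opening (x by z) and a uniform 42 mm border on every side. Frame depth is 19 mm along y. It is built from two vertical stiles running the full outside height and two horizontal rails spanning the gap between the stiles.

The I-beam is on the floor beside the table on its +y side. The picture frame is on top of the table, centred.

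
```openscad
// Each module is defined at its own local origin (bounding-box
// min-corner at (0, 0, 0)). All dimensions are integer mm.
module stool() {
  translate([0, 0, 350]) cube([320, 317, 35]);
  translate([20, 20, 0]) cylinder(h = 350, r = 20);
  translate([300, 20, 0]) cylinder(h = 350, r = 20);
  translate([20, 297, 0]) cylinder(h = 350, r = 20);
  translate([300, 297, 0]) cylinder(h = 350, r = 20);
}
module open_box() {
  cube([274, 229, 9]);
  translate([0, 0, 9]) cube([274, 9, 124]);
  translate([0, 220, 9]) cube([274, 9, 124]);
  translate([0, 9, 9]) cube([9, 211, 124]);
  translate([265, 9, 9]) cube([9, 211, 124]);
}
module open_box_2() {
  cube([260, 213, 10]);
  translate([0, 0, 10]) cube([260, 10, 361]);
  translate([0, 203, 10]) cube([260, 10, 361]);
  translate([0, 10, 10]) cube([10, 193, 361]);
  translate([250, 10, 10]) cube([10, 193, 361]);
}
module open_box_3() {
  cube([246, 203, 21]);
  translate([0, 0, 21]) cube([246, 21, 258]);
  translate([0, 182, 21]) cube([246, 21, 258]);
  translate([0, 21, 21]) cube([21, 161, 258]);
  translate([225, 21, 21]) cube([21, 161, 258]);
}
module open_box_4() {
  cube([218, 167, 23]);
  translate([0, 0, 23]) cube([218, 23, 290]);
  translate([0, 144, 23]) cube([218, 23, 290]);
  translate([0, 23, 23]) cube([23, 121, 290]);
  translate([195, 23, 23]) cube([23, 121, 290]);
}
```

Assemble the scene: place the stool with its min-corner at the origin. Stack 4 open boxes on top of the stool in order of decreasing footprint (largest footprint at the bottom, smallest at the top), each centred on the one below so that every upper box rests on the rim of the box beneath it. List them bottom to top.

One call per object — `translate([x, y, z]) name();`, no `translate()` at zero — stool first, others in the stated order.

stool();
translate([23, 44, 385]) open_box();
translate([30, 52, 518]) open_box_2();
translate([37, 57, 889]) open_box_3();
translate([51, 75, 1168]) open_box_4();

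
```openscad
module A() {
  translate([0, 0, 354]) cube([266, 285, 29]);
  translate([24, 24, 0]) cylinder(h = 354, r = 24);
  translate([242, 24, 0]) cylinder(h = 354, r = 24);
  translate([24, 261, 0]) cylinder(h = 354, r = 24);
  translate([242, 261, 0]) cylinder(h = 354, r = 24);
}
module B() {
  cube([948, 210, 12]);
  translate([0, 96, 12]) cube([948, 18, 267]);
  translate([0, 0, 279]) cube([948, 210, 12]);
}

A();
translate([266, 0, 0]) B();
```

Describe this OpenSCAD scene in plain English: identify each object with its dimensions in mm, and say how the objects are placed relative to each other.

A is a simple wooden stool: a rectangular seat 266 mm (x) by 285 mm (y), 29 mm thick, top face at z = 383 mm, on four round legs, each 48 mm in diameter. The legs rest on z = 0, each leg's axis is inset half a diameter from the nearest pair of seat edges (so the leg's bounding box is flush with the corner).

B is an I-beam lying along x, 948 mm long. Overall section height 291 mm. Two flanges 210 mm wide (y) and 12 mm thick, one on the floor and one at the top; a web 18 mm thick runs between them, centred on the flange width.

The I-beam is against the stool's +x side, with their −y faces flush.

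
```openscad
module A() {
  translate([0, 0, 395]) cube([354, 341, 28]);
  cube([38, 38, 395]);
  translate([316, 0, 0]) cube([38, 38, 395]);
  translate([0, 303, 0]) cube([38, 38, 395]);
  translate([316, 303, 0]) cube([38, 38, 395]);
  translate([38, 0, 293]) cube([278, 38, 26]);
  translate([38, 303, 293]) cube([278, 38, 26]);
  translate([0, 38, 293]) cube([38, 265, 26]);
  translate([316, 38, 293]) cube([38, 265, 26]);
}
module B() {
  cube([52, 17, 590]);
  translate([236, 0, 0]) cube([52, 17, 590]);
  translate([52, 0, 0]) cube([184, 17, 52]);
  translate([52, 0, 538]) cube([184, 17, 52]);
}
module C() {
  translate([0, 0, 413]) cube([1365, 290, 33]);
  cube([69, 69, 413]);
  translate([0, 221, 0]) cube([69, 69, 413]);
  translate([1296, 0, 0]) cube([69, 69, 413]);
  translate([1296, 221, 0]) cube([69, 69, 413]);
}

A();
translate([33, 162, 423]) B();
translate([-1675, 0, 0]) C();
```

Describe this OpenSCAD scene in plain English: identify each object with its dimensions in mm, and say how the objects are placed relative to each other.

A is a simple wooden stool: a rectangular seat 354 mm (x) by 341 mm (y), 28 mm thick, top face at z = 423 mm, on four square legs, each 38×38 mm in cross-section. The legs rest on z = 0, each flush with a corner of the seat. Four stretchers, 38 mm wide and 26 mm tall, connect adjacent legs with their undersides at z = 293 mm, each running between the inner faces of the legs it joins and aligned with the legs' outer faces on the other axis.

B is a picture frame with a 184×486 mm rectangular opening (x by z) and a uniform 52 mm border on every side. Frame depth is 17 mm along y. It is built from two vertical stiles running the full outside height and two horizontal rails spanning the gap between the stiles.

C is a bench: a 1365×290 mm seat slab, 33 mm thick, top at z = 446 mm, on four 69×69 mm square legs flush with the seat corners and standing on z = 0.

The picture frame is on top of the stool, centred. The bench is on the floor beside the stool on its −x side.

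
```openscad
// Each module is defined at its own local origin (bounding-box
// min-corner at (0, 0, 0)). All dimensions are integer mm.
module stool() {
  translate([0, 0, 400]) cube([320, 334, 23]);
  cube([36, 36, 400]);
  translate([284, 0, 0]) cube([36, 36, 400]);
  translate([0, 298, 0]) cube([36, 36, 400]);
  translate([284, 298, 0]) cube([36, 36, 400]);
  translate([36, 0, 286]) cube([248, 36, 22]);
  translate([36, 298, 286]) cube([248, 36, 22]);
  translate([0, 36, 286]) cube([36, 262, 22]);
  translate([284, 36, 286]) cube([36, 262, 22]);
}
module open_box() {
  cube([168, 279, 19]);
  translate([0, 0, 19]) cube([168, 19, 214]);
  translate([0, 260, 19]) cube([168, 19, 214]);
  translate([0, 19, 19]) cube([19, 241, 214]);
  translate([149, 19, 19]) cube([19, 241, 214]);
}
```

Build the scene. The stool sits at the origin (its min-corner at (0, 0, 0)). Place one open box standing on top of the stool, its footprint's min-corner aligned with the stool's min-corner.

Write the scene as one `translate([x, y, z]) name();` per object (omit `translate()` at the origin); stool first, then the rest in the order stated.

stool();
translate([0, 0, 423]) open_box();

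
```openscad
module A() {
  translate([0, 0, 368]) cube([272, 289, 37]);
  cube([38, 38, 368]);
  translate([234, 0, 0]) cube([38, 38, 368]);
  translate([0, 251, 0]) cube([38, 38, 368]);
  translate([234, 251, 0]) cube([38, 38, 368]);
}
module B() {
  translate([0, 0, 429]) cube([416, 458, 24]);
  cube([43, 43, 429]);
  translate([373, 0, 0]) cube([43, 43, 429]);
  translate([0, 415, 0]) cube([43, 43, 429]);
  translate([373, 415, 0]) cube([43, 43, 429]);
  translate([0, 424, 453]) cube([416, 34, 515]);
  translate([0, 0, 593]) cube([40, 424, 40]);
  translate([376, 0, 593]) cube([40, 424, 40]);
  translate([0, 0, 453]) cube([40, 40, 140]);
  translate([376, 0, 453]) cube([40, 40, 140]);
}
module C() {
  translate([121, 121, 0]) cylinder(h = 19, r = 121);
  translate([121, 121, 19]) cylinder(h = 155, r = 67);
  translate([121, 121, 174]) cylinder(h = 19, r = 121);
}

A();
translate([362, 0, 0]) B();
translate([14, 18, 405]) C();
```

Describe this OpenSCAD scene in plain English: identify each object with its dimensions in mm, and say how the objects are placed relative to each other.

A is a four-legged stool. The seat is a 272×289×37 mm slab whose top surface is at z = 405 mm; four square legs, each 38×38 mm in cross-section, run from the floor (z = 0) to the underside of the seat, each flush with a corner of the seat.

B is a chair. The seat is a 416×458×24 mm slab with its top at z = 453 mm, on four 43×43 mm corner legs (flush with the seat edges, standing on z = 0). A flat backrest 34 mm thick, 515 mm tall, spans the full seat width and rises from the seat top along its +y edge, rear face flush with the rear of the seat. Two armrests of 40×40 mm section run along each side from the seat's front edge to the front of the backrest, top faces 180 mm above the seat top and outer faces flush with the seat's x-edges; a 40×40 mm post under the front of each armrest stands on the seat at the front corner.

C is a spool: two coaxial disc flanges of radius 121 mm and thickness 19 mm, joined by a core cylinder of radius 67 mm and height 155 mm. The lower flange rests on z = 0 and the three cylinders share a vertical axis.

The chair is on the floor beside the stool on its +x side. The spool is on top of the stool.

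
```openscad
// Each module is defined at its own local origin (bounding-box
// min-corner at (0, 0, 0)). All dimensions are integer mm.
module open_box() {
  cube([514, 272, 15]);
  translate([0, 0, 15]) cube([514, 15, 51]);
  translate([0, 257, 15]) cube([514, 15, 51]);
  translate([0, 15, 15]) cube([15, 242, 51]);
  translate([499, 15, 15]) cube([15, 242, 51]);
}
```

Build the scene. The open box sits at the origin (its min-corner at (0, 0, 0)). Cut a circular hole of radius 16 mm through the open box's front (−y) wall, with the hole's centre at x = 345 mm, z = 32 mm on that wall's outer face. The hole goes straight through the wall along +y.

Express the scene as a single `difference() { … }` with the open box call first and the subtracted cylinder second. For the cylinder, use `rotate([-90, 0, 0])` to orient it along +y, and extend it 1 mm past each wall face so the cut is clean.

difference() {
  open_box();
  translate([345, -1, 32]) rotate([-90, 0, 0]) cylinder(h = 17, r = 16);
}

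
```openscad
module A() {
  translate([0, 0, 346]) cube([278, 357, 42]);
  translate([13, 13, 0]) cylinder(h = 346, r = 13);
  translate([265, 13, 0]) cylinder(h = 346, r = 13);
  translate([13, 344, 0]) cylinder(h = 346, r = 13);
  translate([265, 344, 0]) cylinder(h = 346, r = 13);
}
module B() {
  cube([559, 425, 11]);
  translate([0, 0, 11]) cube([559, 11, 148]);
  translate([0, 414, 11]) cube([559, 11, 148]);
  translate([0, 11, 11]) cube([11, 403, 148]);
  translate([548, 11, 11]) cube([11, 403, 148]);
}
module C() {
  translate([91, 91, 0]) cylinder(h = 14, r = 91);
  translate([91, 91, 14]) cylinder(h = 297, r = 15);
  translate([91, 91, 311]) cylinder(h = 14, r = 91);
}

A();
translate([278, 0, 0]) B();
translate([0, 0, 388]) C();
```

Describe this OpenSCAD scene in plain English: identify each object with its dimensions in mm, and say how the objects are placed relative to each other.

A is a four-legged stool. The seat is 278×357 mm, 42 mm thick, top at z = 388 mm. It stands on four round legs, each 26 mm in diameter, from z = 0 to the seat underside, each leg's axis is inset half a diameter from the nearest pair of seat edges (so the leg's bounding box is flush with the corner).

B is an open-topped rectangular box: outside dimensions 559×425×159 mm, with a uniform wall and base thickness of 11 mm. The base is a full 559×425 slab on the floor; four walls sit on top of the base. The front and back walls (the −y and +y sides) span the full width; the two side walls fit between them.

C is a spool: two coaxial disc flanges of radius 91 mm and thickness 14 mm, joined by a core cylinder of radius 15 mm and height 297 mm. The lower flange rests on z = 0 and the three cylinders share a vertical axis.

The open box is against the stool's +x side, with their −y faces flush. The spool is on top of the stool.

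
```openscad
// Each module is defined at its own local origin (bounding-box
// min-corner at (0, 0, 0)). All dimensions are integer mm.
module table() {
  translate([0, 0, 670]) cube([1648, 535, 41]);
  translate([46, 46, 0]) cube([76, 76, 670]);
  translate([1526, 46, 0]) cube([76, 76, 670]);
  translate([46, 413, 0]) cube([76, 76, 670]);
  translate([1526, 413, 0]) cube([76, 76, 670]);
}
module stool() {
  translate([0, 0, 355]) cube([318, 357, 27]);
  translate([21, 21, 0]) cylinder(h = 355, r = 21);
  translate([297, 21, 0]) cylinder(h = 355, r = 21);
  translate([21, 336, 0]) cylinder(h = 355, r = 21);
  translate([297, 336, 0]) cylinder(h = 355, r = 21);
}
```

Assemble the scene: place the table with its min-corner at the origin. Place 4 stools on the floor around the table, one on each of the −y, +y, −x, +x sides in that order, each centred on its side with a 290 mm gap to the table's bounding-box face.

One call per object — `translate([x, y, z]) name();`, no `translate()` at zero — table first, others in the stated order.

table();
translate([665, -647, 0]) stool();
translate([665, 825, 0]) stool();
translate([-608, 89, 0]) stool();
translate([1938, 89, 0]) stool();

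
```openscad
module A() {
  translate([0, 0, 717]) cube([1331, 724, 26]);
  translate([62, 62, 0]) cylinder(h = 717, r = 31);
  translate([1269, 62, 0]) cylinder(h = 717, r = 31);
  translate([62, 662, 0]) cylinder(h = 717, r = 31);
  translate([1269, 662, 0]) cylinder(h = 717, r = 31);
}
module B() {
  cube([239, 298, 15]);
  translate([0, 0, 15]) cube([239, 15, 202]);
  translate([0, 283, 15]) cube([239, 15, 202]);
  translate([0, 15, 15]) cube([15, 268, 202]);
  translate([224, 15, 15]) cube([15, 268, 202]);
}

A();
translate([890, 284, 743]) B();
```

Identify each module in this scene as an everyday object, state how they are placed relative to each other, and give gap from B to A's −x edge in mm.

A is a table. B is an open box. The open box is on top of the table. The gap from the open box to the table's −x edge is 890 mm.

The open box's min-x is at 890; the table's min-x is 0; gap = 890 mm.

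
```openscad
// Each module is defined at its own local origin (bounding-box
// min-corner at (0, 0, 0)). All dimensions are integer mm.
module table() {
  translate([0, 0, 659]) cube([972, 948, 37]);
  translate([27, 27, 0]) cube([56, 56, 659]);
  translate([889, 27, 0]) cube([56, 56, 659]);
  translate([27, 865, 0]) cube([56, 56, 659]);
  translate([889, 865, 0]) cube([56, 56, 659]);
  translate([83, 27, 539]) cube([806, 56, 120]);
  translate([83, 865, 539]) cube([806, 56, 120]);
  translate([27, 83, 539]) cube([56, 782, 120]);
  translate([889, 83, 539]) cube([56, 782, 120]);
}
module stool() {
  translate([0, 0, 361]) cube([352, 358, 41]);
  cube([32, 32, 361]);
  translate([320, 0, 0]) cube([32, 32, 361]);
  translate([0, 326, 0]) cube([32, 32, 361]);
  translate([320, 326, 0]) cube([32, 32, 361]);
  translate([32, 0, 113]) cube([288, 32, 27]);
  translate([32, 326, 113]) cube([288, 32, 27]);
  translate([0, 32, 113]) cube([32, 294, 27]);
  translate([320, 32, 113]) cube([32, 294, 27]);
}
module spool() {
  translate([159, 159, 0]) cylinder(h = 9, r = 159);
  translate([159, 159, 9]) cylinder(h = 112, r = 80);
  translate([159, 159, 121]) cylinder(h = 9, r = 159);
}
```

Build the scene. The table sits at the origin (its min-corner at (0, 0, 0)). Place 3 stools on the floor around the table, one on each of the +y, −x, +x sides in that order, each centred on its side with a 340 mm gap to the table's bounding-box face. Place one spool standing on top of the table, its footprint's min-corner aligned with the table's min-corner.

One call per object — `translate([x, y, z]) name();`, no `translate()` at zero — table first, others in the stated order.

table();
translate([310, 1288, 0]) stool();
translate([-692, 295, 0]) stool();
translate([1312, 295, 0]) stool();
translate([0, 0, 696]) spool();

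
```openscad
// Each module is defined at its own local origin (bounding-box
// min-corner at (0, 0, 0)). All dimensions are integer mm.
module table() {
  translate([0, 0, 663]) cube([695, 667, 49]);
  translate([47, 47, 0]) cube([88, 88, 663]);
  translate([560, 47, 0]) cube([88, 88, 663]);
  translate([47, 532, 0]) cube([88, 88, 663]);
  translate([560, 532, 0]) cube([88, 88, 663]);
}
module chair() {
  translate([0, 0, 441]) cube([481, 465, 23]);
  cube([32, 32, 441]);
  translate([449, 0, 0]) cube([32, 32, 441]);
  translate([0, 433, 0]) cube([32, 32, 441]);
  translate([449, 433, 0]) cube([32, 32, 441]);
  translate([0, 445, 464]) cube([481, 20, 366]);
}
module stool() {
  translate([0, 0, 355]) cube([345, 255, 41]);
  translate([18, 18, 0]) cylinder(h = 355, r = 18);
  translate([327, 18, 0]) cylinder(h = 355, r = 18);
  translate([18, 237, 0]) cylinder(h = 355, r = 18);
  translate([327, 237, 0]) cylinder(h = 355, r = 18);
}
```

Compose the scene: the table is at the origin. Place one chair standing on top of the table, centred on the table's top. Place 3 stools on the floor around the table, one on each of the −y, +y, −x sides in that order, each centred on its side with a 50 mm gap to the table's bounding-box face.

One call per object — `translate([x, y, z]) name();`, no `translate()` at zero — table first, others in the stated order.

table();
translate([107, 101, 712]) chair();
translate([175, -305, 0]) stool();
translate([175, 717, 0]) stool();
translate([-395, 206, 0]) stool();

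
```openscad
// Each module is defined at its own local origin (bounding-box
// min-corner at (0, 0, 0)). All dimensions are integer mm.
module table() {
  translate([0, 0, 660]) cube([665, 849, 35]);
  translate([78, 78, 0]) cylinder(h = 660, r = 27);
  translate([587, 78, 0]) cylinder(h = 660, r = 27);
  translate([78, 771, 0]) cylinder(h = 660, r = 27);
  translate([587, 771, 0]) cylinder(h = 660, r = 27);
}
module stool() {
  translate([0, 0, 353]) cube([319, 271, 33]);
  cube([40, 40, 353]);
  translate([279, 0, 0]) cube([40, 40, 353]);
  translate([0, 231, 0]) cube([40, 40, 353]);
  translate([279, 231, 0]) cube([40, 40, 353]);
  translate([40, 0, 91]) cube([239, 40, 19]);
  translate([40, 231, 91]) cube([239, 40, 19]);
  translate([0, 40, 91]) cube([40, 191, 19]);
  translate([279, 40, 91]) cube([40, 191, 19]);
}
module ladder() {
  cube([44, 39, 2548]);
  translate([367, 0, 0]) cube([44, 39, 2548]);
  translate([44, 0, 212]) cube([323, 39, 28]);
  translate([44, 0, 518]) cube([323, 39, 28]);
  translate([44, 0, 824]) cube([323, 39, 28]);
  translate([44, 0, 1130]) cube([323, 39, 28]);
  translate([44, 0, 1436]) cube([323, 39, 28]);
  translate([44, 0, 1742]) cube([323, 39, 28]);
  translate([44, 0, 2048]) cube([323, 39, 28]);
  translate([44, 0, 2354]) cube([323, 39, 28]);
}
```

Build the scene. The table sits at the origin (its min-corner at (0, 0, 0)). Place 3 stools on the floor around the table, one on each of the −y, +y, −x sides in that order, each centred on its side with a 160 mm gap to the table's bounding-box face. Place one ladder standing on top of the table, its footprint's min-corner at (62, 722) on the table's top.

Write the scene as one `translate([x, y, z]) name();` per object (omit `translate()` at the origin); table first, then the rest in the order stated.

table();
translate([173, -431, 0]) stool();
translate([173, 1009, 0]) stool();
translate([-479, 289, 0]) stool();
translate([62, 722, 695]) ladder();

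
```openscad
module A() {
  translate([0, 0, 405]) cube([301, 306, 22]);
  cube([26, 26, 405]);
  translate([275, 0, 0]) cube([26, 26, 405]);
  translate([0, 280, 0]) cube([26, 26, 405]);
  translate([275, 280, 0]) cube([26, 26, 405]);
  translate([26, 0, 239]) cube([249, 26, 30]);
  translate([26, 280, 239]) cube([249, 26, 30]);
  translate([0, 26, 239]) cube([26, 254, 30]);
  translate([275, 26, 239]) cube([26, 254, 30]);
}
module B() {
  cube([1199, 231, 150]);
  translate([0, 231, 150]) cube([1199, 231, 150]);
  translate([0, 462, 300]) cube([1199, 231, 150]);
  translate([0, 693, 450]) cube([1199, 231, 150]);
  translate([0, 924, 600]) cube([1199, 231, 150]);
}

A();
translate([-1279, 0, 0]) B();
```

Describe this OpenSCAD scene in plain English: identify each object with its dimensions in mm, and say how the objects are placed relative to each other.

A is a simple wooden stool: a rectangular seat 301 mm (x) by 306 mm (y), 22 mm thick, top face at z = 427 mm, on four square legs, each 26×26 mm in cross-section. The legs rest on z = 0, each flush with a corner of the seat. Four stretchers, 26 mm wide and 30 mm tall, connect adjacent legs with their undersides at z = 239 mm, each running between the inner faces of the legs it joins and aligned with the legs' outer faces on the other axis.

B is a straight staircase of 5 solid steps. Each step is 1199 mm wide (x), 231 mm deep (y, the going) and 150 mm tall (the rise). The first step rests on the floor; each subsequent step sits one going further in +y and one rise higher in +z, directly behind and above the previous step with no overlap.

The staircase is on the floor beside the stool on its −x side.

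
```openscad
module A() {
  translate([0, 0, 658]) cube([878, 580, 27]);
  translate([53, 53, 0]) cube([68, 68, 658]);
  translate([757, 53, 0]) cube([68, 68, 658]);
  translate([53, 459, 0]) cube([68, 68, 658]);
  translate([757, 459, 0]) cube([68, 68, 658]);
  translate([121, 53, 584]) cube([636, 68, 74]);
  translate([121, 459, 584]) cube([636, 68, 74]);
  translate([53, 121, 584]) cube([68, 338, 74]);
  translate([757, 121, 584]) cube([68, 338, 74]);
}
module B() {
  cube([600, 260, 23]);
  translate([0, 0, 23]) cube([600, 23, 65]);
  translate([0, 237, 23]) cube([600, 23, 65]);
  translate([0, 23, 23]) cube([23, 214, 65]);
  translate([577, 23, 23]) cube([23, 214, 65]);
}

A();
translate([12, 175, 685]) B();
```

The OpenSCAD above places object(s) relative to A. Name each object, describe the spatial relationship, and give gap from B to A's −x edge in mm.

A is a table. B is an open box. The open box is on top of the table. The gap from the open box to the table's −x edge is 12 mm.

The open box's min-x is at 12; the table's min-x is 0; gap = 12 mm.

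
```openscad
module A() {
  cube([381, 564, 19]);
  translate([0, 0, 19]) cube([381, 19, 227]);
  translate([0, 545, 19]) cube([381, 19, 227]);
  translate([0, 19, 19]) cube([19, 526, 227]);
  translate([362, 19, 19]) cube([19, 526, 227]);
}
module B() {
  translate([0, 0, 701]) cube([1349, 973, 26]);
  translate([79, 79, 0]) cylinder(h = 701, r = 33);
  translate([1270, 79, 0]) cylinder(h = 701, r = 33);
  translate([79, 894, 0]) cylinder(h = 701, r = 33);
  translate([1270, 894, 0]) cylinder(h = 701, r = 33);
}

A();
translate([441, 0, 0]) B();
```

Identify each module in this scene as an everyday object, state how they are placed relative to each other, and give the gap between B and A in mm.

A is an open box. B is a table. The table is on the floor beside the open box on its +x side. The gap between the table and the open box is 60 mm.

The table's nearest face is 60 mm from the open box's +x face.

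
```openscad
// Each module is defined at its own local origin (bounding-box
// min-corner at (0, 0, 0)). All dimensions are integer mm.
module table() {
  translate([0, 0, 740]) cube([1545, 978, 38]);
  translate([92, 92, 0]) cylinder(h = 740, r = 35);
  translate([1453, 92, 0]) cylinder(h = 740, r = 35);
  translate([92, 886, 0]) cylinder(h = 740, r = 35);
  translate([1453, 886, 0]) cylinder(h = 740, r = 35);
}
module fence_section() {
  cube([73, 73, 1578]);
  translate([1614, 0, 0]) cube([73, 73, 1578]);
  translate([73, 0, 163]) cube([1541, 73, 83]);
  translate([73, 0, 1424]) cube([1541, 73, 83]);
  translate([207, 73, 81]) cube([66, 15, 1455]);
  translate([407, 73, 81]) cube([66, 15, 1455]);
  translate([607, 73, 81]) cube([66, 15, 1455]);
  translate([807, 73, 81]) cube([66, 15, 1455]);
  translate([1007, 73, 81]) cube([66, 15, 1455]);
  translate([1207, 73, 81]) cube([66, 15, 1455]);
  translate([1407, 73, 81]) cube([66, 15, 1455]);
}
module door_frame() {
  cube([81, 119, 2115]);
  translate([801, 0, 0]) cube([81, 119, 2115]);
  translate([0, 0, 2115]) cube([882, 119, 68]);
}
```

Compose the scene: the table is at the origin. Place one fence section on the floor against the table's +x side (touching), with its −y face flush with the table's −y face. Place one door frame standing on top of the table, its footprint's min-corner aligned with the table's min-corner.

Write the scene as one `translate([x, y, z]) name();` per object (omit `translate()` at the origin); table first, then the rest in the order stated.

table();
translate([1545, 0, 0]) fence_section();
translate([0, 0, 778]) door_frame();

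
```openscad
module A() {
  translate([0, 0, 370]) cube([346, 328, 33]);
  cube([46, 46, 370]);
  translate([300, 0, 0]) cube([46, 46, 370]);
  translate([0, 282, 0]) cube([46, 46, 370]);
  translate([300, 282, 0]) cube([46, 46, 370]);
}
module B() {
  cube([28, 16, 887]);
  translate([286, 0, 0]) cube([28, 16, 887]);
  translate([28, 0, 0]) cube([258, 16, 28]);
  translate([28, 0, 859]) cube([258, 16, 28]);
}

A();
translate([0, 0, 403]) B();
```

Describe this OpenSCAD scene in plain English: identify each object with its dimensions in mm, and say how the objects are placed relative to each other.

A is a four-legged stool. The seat is 346×328 mm, 33 mm thick, top at z = 403 mm. It stands on four square legs, each 46×46 mm in cross-section, from z = 0 to the seat underside, each flush with a corner of the seat.

B is a picture frame with a 258×831 mm rectangular opening (x by z) and a uniform 28 mm border on every side. Frame depth is 16 mm along y. It is built from two vertical stiles running the full outside height and two horizontal rails spanning the gap between the stiles.

The picture frame is on top of the stool.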